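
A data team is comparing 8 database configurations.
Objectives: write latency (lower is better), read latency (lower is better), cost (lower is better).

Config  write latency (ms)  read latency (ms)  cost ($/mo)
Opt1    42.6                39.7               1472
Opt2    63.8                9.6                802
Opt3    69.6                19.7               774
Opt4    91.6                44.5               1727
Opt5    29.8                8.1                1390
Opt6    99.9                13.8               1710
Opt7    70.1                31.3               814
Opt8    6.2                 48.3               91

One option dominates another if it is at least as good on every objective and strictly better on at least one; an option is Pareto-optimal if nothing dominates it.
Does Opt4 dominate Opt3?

Opt4 vs Opt3: Opt4 is worse on write latency (91.6 vs 69.6), so it does not dominate Opt3.

No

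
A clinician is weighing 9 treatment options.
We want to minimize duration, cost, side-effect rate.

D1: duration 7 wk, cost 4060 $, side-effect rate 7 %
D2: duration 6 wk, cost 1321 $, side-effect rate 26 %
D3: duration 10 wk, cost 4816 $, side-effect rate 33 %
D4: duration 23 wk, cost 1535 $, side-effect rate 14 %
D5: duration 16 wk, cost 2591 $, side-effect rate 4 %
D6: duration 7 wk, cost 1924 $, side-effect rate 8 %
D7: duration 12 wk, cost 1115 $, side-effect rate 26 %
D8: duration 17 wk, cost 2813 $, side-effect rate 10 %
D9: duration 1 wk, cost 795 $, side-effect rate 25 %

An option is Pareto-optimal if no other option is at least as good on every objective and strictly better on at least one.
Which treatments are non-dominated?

D1, D4, D5, D6, D9

D1: not dominated.
D2: dominated by D9 (duration 1≤6, cost 795≤1321, side-effect rate 25≤26).
D3: dominated by D1 (duration 7≤10, cost 4060≤4816, side-effect rate 7≤33).
D4: not dominated.
D5: not dominated (best side-effect rate).
D6: not dominated.
D7: dominated by D9 (duration 1≤12, cost 795≤1115, side-effect rate 25≤26).
D8: dominated by D5 (duration 16≤17, cost 2591≤2813, side-effect rate 4≤10).
D9: not dominated (best duration).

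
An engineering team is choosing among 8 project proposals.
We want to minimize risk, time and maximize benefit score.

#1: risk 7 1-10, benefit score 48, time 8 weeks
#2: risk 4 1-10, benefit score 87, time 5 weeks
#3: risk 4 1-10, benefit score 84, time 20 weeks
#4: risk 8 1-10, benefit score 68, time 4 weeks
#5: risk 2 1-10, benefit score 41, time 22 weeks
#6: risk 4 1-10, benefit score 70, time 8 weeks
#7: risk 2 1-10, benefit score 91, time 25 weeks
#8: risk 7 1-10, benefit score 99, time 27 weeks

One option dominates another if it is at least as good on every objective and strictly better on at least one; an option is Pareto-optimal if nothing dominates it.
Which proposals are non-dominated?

#1: dominated by #2 (risk 4≤7, benefit score 87≥48, time 5≤8).
#2: not dominated.
#3: dominated by #2 (risk 4≤4, benefit score 87≥84, time 5≤20).
#4: not dominated (best time).
#5: not dominated.
#6: dominated by #2 (risk 4≤4, benefit score 87≥70, time 5≤8).
#7: not dominated.
#8: not dominated (best benefit score).

#2, #4, #5, #7, #8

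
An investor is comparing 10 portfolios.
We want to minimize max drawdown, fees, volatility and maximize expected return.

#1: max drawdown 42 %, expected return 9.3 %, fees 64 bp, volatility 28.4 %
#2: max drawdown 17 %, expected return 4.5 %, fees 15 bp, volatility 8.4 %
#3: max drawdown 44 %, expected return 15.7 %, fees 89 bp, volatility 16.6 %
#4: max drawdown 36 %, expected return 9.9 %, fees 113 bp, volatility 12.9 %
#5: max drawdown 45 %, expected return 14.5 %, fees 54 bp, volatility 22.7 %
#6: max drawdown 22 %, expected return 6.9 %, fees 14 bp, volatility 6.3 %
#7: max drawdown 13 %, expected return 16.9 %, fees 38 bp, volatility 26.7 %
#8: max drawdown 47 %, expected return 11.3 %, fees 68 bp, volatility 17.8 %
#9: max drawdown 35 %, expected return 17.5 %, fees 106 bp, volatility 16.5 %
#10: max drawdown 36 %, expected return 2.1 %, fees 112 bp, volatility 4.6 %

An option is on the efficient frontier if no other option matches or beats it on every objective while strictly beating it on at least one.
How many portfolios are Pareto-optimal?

#1: dominated by #7 (max drawdown 13≤42, expected return 16.9≥9.3, fees 38≤64, volatility 26.7≤28.4).
#2: not dominated.
#3: not dominated.
#4: not dominated.
#5: not dominated.
#6: not dominated (best fees).
#7: not dominated (best max drawdown).
#8: not dominated.
#9: not dominated (best expected return).
#10: not dominated (best volatility).
Pareto-optimal: #2, #3, #4, #5, #6, #7, #8, #9, #10 → 9.

9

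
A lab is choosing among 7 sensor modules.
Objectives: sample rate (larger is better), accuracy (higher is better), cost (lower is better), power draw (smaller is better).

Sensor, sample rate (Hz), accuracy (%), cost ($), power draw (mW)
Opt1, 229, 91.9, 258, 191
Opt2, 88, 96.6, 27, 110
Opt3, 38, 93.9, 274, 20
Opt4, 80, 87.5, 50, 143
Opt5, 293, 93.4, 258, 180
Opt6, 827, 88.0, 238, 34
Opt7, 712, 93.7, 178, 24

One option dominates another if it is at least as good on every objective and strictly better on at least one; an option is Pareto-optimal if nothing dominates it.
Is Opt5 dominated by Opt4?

Opt4 vs Opt5: Opt4 is worse on sample rate (80 vs 293), so it does not dominate Opt5.

No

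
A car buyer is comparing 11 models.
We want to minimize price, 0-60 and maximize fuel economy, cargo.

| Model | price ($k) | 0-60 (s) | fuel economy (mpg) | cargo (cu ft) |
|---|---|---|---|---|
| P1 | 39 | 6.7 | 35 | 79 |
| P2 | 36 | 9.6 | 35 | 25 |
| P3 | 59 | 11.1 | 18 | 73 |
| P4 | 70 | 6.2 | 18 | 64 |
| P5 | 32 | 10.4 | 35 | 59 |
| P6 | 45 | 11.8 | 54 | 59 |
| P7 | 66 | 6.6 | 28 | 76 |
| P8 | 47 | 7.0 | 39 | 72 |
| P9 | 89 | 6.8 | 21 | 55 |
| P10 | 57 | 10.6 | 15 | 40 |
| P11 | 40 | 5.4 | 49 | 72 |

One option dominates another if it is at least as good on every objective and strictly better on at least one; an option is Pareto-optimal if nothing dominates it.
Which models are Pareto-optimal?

P1: not dominated (best cargo).
P2: not dominated.
P3: dominated by P1 (price 39≤59, 0-60 6.7≤11.1, fuel economy 35≥18, cargo 79≥73).
P4: dominated by P11 (price 40≤70, 0-60 5.4≤6.2, fuel economy 49≥18, cargo 72≥64).
P5: not dominated (best price).
P6: not dominated (best fuel economy).
P7: not dominated.
P8: dominated by P11 (price 40≤47, 0-60 5.4≤7.0, fuel economy 49≥39, cargo 72≥72).
P9: dominated by P1 (price 39≤89, 0-60 6.7≤6.8, fuel economy 35≥21, cargo 79≥55).
P10: dominated by P1 (price 39≤57, 0-60 6.7≤10.6, fuel economy 35≥15, cargo 79≥40).
P11: not dominated (best 0-60).

P1, P2, P5, P6, P7, P11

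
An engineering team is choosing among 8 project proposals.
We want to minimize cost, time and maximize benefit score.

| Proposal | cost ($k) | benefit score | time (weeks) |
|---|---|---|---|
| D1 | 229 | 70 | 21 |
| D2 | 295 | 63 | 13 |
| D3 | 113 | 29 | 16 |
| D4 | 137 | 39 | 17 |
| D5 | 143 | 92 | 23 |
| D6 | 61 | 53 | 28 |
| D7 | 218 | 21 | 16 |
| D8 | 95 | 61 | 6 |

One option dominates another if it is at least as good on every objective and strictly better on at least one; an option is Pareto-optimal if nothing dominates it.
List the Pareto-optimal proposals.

D1, D2, D5, D6, D8

D1: not dominated.
D2: not dominated.
D3: dominated by D8 (cost 95≤113, benefit score 61≥29, time 6≤16).
D4: dominated by D8 (cost 95≤137, benefit score 61≥39, time 6≤17).
D5: not dominated (best benefit score).
D6: not dominated (best cost).
D7: dominated by D3 (cost 113≤218, benefit score 29≥21, time 16≤16).
D8: not dominated (best time).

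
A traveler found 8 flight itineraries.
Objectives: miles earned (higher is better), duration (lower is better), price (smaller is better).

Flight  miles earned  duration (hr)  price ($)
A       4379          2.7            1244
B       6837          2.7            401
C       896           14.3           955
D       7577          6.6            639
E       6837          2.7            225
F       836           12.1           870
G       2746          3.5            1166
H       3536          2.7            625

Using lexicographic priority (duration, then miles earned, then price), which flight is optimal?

First minimize duration: best is 2.7, kept {A, B, E, H}.
Then maximize miles earned: best is 6837, kept {B, E}.
Then minimize price: best is 225, kept {E}.

E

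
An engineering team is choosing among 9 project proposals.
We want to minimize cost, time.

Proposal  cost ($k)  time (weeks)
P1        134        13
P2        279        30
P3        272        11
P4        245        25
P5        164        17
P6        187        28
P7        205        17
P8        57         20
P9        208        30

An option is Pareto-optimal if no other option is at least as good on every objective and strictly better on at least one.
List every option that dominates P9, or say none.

P1: cost 134≤208, time 13≤30 — dominates P9.
P5: cost 164≤208, time 17≤30 — dominates P9.
P6: cost 187≤208, time 28≤30 — dominates P9.
P7: cost 205≤208, time 17≤30 — dominates P9.
P8: cost 57≤208, time 20≤30 — dominates P9.
Others (P2, P3, P4) are each worse than P9 on at least one objective.

P1, P5, P6, P7, P8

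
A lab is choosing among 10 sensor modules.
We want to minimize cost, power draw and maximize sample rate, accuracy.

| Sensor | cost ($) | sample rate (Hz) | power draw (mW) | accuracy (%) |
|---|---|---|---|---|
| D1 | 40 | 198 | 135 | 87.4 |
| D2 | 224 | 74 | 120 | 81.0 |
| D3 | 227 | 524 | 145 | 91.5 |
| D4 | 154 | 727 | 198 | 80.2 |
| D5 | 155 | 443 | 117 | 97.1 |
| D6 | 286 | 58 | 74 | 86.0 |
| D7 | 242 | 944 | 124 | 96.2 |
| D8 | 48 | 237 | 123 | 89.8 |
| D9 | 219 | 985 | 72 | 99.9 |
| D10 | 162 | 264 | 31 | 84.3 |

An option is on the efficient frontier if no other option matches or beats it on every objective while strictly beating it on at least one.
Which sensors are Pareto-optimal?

D1, D4, D5, D8, D9, D10

D1: not dominated (best cost).
D2: dominated by D5 (cost 155≤224, sample rate 443≥74, power draw 117≤120, accuracy 97.1≥81.0).
D3: dominated by D9 (cost 219≤227, sample rate 985≥524, power draw 72≤145, accuracy 99.9≥91.5).
D4: not dominated.
D5: not dominated.
D6: dominated by D9 (cost 219≤286, sample rate 985≥58, power draw 72≤74, accuracy 99.9≥86.0).
D7: dominated by D9 (cost 219≤242, sample rate 985≥944, power draw 72≤124, accuracy 99.9≥96.2).
D8: not dominated.
D9: not dominated (best sample rate).
D10: not dominated (best power draw).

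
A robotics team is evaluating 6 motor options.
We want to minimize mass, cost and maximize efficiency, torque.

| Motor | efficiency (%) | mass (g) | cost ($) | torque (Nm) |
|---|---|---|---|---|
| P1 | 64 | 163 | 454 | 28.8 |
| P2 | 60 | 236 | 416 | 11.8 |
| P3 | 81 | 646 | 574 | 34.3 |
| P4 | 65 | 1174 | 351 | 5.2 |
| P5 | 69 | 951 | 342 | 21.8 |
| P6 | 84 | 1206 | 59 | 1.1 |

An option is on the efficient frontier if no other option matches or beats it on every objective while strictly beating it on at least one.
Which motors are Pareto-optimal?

P1, P2, P3, P5, P6

P1: not dominated (best mass).
P2: not dominated.
P3: not dominated (best torque).
P4: dominated by P5 (efficiency 69≥65, mass 951≤1174, cost 342≤351, torque 21.8≥5.2).
P5: not dominated.
P6: not dominated (best efficiency).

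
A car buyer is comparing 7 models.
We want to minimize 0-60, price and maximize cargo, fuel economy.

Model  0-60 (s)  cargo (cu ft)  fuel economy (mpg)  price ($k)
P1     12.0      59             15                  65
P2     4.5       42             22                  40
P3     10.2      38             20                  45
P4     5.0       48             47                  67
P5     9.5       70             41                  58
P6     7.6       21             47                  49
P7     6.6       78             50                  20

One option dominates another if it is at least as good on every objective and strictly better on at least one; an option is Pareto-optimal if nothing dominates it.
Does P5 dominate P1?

Yes

P5 vs P1: 0-60 9.5≤12.0, cargo 70≥59, fuel economy 41≥15, price 58≤65 — P5 is at least as good on every objective with at least one strict improvement.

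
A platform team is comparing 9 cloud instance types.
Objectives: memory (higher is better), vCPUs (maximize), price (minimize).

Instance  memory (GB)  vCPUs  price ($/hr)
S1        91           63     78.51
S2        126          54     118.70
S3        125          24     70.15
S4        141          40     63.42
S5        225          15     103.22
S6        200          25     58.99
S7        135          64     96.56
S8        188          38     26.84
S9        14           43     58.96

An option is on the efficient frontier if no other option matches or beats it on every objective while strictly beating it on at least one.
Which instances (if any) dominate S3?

S4, S6, S8

S4: memory 141≥125, vCPUs 40≥24, price 63.42≤70.15 — dominates S3.
S6: memory 200≥125, vCPUs 25≥24, price 58.99≤70.15 — dominates S3.
S8: memory 188≥125, vCPUs 38≥24, price 26.84≤70.15 — dominates S3.
Others (S1, S2, S5, S7, S9) are each worse than S3 on at least one objective.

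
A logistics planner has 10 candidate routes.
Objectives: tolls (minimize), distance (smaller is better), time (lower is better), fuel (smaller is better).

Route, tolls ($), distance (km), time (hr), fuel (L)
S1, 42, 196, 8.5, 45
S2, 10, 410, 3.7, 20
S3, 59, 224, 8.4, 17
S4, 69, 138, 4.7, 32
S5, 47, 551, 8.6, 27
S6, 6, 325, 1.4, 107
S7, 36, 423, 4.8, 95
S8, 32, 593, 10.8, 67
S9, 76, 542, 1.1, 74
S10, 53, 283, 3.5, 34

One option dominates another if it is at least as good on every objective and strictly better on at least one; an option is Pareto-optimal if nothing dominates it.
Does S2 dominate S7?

Yes

S2 vs S7: tolls 10≤36, distance 410≤423, time 3.7≤4.8, fuel 20≤95 — S2 is at least as good on every objective with at least one strict improvement.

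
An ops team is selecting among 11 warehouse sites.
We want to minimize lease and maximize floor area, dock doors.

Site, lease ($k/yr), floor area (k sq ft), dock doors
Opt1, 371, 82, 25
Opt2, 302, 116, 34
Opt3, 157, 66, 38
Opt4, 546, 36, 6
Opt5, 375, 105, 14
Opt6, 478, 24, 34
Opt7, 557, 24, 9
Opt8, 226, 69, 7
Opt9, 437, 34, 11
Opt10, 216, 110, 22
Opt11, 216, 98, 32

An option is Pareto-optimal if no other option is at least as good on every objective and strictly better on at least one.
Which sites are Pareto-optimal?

Opt2, Opt3, Opt10, Opt11

Opt1: dominated by Opt2 (lease 302≤371, floor area 116≥82, dock doors 34≥25).
Opt2: not dominated (best floor area).
Opt3: not dominated (best lease).
Opt4: dominated by Opt1 (lease 371≤546, floor area 82≥36, dock doors 25≥6).
Opt5: dominated by Opt2 (lease 302≤375, floor area 116≥105, dock doors 34≥14).
Opt6: dominated by Opt2 (lease 302≤478, floor area 116≥24, dock doors 34≥34).
Opt7: dominated by Opt1 (lease 371≤557, floor area 82≥24, dock doors 25≥9).
Opt8: dominated by Opt10 (lease 216≤226, floor area 110≥69, dock doors 22≥7).
Opt9: dominated by Opt1 (lease 371≤437, floor area 82≥34, dock doors 25≥11).
Opt10: not dominated.
Opt11: not dominated.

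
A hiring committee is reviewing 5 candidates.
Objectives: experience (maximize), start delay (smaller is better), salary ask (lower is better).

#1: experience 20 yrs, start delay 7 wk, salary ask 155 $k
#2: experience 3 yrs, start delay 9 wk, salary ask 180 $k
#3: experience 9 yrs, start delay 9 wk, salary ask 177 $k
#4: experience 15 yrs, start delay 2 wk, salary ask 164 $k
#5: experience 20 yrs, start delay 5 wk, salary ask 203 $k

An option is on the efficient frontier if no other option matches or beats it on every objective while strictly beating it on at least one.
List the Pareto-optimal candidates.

#1: not dominated (best salary ask).
#2: dominated by #1 (experience 20≥3, start delay 7≤9, salary ask 155≤180).
#3: dominated by #1 (experience 20≥9, start delay 7≤9, salary ask 155≤177).
#4: not dominated (best start delay).
#5: not dominated.

#1, #4, #5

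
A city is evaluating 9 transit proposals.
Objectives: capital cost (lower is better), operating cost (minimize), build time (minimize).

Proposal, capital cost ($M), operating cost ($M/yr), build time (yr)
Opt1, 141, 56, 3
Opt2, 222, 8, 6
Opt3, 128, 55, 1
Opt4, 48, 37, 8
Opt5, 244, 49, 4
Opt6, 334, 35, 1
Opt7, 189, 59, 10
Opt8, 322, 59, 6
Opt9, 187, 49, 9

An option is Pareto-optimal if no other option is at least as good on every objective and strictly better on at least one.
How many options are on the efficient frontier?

5

Opt1: dominated by Opt3 (capital cost 128≤141, operating cost 55≤56, build time 1≤3).
Opt2: not dominated (best operating cost).
Opt3: not dominated.
Opt4: not dominated (best capital cost).
Opt5: not dominated.
Opt6: not dominated.
Opt7: dominated by Opt1 (capital cost 141≤189, operating cost 56≤59, build time 3≤10).
Opt8: dominated by Opt1 (capital cost 141≤322, operating cost 56≤59, build time 3≤6).
Opt9: dominated by Opt4 (capital cost 48≤187, operating cost 37≤49, build time 8≤9).
Pareto-optimal: Opt2, Opt3, Opt4, Opt5, Opt6 → 5.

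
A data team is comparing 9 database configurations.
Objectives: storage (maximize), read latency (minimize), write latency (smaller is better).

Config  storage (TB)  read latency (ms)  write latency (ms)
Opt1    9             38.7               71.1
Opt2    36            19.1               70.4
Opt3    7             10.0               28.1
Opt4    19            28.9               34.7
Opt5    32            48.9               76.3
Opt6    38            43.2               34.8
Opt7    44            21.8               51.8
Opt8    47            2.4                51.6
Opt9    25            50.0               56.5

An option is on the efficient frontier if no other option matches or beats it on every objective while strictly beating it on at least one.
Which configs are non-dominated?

Opt1: dominated by Opt2 (storage 36≥9, read latency 19.1≤38.7, write latency 70.4≤71.1).
Opt2: dominated by Opt8 (storage 47≥36, read latency 2.4≤19.1, write latency 51.6≤70.4).
Opt3: not dominated (best write latency).
Opt4: not dominated.
Opt5: dominated by Opt2 (storage 36≥32, read latency 19.1≤48.9, write latency 70.4≤76.3).
Opt6: not dominated.
Opt7: dominated by Opt8 (storage 47≥44, read latency 2.4≤21.8, write latency 51.6≤51.8).
Opt8: not dominated (best storage).
Opt9: dominated by Opt6 (storage 38≥25, read latency 43.2≤50.0, write latency 34.8≤56.5).

Opt3, Opt4, Opt6, Opt8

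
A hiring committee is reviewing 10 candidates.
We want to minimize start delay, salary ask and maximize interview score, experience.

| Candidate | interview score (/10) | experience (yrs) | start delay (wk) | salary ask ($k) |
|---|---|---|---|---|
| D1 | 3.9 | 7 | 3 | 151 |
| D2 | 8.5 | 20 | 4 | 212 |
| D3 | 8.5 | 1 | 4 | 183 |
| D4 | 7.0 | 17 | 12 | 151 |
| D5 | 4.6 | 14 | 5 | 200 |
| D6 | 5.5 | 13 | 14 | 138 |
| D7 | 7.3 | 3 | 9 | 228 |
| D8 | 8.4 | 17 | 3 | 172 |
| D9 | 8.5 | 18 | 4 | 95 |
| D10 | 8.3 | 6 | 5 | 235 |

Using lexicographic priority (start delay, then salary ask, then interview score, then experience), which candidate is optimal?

D1

First minimize start delay: best is 3, kept {D1, D8}.
Then minimize salary ask: best is 151, kept {D1}.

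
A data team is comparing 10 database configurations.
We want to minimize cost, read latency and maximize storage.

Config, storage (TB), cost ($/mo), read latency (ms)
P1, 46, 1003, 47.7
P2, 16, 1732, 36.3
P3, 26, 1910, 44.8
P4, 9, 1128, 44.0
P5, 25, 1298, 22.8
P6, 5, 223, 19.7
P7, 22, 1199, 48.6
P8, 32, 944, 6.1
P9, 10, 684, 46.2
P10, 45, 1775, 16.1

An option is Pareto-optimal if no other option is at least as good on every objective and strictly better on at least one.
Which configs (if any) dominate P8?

none

P1: worse on cost (1003 vs 944).
P2: worse on storage (16 vs 32).
P3: worse on storage (26 vs 32).
P4: worse on storage (9 vs 32).
P5: worse on storage (25 vs 32).
P6: worse on storage (5 vs 32).
P7: worse on storage (22 vs 32).
P9: worse on storage (10 vs 32).
P10: worse on cost (1775 vs 944).
No option dominates P8.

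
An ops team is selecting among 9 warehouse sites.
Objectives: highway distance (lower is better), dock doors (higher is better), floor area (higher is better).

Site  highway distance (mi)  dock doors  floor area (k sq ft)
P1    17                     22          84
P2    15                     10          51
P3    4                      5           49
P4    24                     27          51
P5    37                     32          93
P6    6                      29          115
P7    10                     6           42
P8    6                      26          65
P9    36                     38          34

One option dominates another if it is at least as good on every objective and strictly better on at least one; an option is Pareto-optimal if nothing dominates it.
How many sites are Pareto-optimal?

4

P1: dominated by P6 (highway distance 6≤17, dock doors 29≥22, floor area 115≥84).
P2: dominated by P6 (highway distance 6≤15, dock doors 29≥10, floor area 115≥51).
P3: not dominated (best highway distance).
P4: dominated by P6 (highway distance 6≤24, dock doors 29≥27, floor area 115≥51).
P5: not dominated.
P6: not dominated (best floor area).
P7: dominated by P6 (highway distance 6≤10, dock doors 29≥6, floor area 115≥42).
P8: dominated by P6 (highway distance 6≤6, dock doors 29≥26, floor area 115≥65).
P9: not dominated (best dock doors).
Pareto-optimal: P3, P5, P6, P9 → 4.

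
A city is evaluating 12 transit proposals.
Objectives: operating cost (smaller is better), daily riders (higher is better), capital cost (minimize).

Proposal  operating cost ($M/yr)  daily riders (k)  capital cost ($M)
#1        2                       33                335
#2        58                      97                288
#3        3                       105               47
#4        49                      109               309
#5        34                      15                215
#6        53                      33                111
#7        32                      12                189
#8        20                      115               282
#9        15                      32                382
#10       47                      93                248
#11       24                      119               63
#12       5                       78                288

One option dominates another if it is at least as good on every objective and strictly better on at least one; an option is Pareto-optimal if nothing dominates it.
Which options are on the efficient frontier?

#1: not dominated (best operating cost).
#2: dominated by #3 (operating cost 3≤58, daily riders 105≥97, capital cost 47≤288).
#3: not dominated (best capital cost).
#4: dominated by #8 (operating cost 20≤49, daily riders 115≥109, capital cost 282≤309).
#5: dominated by #3 (operating cost 3≤34, daily riders 105≥15, capital cost 47≤215).
#6: dominated by #3 (operating cost 3≤53, daily riders 105≥33, capital cost 47≤111).
#7: dominated by #3 (operating cost 3≤32, daily riders 105≥12, capital cost 47≤189).
#8: not dominated.
#9: dominated by #1 (operating cost 2≤15, daily riders 33≥32, capital cost 335≤382).
#10: dominated by #3 (operating cost 3≤47, daily riders 105≥93, capital cost 47≤248).
#11: not dominated (best daily riders).
#12: dominated by #3 (operating cost 3≤5, daily riders 105≥78, capital cost 47≤288).

#1, #3, #8, #11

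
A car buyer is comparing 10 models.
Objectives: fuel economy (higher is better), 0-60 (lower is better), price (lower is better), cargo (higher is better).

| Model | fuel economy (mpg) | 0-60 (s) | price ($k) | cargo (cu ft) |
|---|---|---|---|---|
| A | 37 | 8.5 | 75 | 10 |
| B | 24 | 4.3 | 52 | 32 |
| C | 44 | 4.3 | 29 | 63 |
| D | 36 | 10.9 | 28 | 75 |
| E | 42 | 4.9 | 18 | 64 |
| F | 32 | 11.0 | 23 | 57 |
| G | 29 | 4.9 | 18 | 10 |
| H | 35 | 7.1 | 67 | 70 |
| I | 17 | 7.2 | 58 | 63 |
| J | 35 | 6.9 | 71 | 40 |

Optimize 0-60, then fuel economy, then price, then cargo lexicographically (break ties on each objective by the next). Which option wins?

C

First minimize 0-60: best is 4.3, kept {B, C}.
Then maximize fuel economy: best is 44, kept {C}.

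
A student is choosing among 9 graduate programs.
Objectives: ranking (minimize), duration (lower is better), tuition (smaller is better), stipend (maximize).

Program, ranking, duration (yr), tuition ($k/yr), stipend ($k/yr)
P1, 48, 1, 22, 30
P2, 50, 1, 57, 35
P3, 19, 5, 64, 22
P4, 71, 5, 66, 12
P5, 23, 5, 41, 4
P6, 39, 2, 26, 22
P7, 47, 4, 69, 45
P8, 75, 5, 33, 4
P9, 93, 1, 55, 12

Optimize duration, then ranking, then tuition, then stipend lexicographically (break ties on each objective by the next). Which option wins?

First minimize duration: best is 1, kept {P1, P2, P9}.
Then minimize ranking: best is 48, kept {P1}.

P1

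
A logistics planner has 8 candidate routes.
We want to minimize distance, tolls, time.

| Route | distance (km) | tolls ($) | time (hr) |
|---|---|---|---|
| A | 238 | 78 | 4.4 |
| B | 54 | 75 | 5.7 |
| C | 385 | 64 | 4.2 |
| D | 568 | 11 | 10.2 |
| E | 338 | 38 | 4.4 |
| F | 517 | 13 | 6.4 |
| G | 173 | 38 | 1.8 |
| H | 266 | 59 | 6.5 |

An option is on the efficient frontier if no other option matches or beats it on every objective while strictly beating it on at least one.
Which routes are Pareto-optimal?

B, D, F, G

A: dominated by G (distance 173≤238, tolls 38≤78, time 1.8≤4.4).
B: not dominated (best distance).
C: dominated by G (distance 173≤385, tolls 38≤64, time 1.8≤4.2).
D: not dominated (best tolls).
E: dominated by G (distance 173≤338, tolls 38≤38, time 1.8≤4.4).
F: not dominated.
G: not dominated (best time).
H: dominated by G (distance 173≤266, tolls 38≤59, time 1.8≤6.5).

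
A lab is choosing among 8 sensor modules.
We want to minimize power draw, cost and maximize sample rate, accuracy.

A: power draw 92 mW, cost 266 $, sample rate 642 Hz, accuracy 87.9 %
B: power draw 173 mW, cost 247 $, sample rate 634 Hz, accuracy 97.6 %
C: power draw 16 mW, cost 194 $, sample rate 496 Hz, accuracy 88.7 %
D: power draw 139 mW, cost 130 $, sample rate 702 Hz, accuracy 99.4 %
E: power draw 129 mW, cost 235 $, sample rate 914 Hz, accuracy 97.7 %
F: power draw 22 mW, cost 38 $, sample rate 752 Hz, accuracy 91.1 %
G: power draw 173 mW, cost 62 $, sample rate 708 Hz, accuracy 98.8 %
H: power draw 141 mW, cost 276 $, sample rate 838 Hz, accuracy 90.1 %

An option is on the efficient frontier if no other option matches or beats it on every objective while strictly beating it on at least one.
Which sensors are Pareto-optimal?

C, D, E, F, G

A: dominated by F (power draw 22≤92, cost 38≤266, sample rate 752≥642, accuracy 91.1≥87.9).
B: dominated by D (power draw 139≤173, cost 130≤247, sample rate 702≥634, accuracy 99.4≥97.6).
C: not dominated (best power draw).
D: not dominated (best accuracy).
E: not dominated (best sample rate).
F: not dominated (best cost).
G: not dominated.
H: dominated by E (power draw 129≤141, cost 235≤276, sample rate 914≥838, accuracy 97.7≥90.1).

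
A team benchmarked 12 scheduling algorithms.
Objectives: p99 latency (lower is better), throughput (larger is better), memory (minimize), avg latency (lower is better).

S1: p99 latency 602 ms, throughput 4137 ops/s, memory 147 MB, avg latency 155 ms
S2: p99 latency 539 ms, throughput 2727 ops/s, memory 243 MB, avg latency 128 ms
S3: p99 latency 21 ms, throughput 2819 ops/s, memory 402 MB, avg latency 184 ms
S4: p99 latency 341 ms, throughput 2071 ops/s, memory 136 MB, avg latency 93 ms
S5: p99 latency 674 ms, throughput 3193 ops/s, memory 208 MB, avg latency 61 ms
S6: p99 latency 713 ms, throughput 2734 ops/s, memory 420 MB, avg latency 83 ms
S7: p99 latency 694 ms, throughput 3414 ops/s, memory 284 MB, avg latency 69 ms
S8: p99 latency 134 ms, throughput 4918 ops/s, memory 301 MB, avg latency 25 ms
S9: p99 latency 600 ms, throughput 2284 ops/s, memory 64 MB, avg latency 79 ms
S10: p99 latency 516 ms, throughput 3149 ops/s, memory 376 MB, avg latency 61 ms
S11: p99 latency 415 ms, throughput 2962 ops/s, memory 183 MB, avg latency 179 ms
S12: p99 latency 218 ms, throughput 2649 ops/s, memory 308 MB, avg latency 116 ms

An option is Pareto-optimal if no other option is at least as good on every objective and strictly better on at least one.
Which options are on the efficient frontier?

S1: not dominated.
S2: not dominated.
S3: not dominated (best p99 latency).
S4: not dominated.
S5: not dominated.
S6: dominated by S5 (p99 latency 674≤713, throughput 3193≥2734, memory 208≤420, avg latency 61≤83).
S7: not dominated.
S8: not dominated (best throughput).
S9: not dominated (best memory).
S10: dominated by S8 (p99 latency 134≤516, throughput 4918≥3149, memory 301≤376, avg latency 25≤61).
S11: not dominated.
S12: dominated by S8 (p99 latency 134≤218, throughput 4918≥2649, memory 301≤308, avg latency 25≤116).

S1, S2, S3, S4, S5, S7, S8, S9, S11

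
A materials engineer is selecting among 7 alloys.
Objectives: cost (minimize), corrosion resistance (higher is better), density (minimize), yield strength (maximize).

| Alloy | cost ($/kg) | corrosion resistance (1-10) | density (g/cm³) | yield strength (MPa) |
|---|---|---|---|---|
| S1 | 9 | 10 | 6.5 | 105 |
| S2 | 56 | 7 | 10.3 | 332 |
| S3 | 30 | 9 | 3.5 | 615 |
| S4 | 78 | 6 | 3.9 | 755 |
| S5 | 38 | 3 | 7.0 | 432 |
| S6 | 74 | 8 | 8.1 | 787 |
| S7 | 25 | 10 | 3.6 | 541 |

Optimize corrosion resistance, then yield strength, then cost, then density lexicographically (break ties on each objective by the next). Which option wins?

First maximize corrosion resistance: best is 10, kept {S1, S7}.
Then maximize yield strength: best is 541, kept {S7}.

S7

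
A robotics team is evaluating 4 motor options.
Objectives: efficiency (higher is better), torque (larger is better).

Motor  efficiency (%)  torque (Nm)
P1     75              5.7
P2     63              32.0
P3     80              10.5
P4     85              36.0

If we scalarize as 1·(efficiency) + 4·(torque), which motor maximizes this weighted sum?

P4

P1: 1·75 + 4·5.7 = 97.8
P2: 1·63 + 4·32.0 = 191.0
P3: 1·80 + 4·10.5 = 122.0
P4: 1·85 + 4·36.0 = 229.0
Highest: P4 at 229.0.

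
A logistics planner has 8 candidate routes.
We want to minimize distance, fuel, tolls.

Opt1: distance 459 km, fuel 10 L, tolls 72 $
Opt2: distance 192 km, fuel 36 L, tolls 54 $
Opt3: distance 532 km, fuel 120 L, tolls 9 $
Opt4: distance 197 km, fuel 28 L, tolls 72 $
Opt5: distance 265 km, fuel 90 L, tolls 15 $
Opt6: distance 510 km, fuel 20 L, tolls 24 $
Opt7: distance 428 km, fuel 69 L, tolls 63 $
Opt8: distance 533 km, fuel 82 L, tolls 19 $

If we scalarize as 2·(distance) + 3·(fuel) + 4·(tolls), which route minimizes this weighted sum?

Opt1: 2·459 + 3·10 + 4·72 = 1236
Opt2: 2·192 + 3·36 + 4·54 = 708
Opt3: 2·532 + 3·120 + 4·9 = 1460
Opt4: 2·197 + 3·28 + 4·72 = 766
Opt5: 2·265 + 3·90 + 4·15 = 860
Opt6: 2·510 + 3·20 + 4·24 = 1176
Opt7: 2·428 + 3·69 + 4·63 = 1315
Opt8: 2·533 + 3·82 + 4·19 = 1388
Lowest: Opt2 at 708.

Opt2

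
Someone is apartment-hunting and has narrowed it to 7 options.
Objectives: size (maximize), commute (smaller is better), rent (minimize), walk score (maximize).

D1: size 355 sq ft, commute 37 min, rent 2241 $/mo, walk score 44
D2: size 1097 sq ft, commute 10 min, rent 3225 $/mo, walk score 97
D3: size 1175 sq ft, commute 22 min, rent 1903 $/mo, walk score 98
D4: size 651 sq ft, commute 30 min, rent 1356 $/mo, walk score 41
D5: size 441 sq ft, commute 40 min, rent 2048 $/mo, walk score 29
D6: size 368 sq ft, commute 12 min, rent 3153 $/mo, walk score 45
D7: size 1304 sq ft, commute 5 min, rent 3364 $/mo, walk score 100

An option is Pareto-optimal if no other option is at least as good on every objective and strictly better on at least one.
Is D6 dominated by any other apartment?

No

D1: worse on size (355 vs 368).
D2: worse on rent (3225 vs 3153).
D3: worse on commute (22 vs 12).
D4: worse on commute (30 vs 12).
D5: worse on commute (40 vs 12).
D7: worse on rent (3364 vs 3153).
No option is at least as good as D6 on every objective and strictly better on one.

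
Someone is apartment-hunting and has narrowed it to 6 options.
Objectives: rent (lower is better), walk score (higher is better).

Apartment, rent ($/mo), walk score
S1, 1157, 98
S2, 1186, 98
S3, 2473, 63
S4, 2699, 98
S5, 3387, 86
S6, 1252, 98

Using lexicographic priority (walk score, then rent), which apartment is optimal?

S1

First maximize walk score: best is 98, kept {S1, S2, S4, S6}.
Then minimize rent: best is 1157, kept {S1}.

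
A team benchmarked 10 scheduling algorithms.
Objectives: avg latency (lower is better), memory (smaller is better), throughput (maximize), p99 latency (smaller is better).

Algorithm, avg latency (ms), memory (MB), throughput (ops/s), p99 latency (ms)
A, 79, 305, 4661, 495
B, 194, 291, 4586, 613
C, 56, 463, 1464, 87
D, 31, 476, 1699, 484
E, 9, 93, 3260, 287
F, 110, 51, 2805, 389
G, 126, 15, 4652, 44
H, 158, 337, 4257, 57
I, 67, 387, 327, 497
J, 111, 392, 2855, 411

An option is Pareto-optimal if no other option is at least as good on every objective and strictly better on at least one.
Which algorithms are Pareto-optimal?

A, C, E, F, G

A: not dominated (best throughput).
B: dominated by G (avg latency 126≤194, memory 15≤291, throughput 4652≥4586, p99 latency 44≤613).
C: not dominated.
D: dominated by E (avg latency 9≤31, memory 93≤476, throughput 3260≥1699, p99 latency 287≤484).
E: not dominated (best avg latency).
F: not dominated.
G: not dominated (best memory).
H: dominated by G (avg latency 126≤158, memory 15≤337, throughput 4652≥4257, p99 latency 44≤57).
I: dominated by E (avg latency 9≤67, memory 93≤387, throughput 3260≥327, p99 latency 287≤497).
J: dominated by E (avg latency 9≤111, memory 93≤392, throughput 3260≥2855, p99 latency 287≤411).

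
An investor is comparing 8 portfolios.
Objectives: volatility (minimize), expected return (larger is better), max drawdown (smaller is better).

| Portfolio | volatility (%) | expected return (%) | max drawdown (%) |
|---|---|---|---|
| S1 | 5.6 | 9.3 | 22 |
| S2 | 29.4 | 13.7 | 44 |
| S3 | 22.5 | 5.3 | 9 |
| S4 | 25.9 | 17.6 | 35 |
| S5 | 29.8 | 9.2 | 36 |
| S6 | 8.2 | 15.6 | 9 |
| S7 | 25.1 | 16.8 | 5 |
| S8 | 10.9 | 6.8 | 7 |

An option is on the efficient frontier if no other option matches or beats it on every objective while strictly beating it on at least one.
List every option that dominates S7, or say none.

S1: worse on expected return (9.3 vs 16.8).
S2: worse on volatility (29.4 vs 25.1).
S3: worse on expected return (5.3 vs 16.8).
S4: worse on volatility (25.9 vs 25.1).
S5: worse on volatility (29.8 vs 25.1).
S6: worse on expected return (15.6 vs 16.8).
S8: worse on expected return (6.8 vs 16.8).
No option dominates S7.

none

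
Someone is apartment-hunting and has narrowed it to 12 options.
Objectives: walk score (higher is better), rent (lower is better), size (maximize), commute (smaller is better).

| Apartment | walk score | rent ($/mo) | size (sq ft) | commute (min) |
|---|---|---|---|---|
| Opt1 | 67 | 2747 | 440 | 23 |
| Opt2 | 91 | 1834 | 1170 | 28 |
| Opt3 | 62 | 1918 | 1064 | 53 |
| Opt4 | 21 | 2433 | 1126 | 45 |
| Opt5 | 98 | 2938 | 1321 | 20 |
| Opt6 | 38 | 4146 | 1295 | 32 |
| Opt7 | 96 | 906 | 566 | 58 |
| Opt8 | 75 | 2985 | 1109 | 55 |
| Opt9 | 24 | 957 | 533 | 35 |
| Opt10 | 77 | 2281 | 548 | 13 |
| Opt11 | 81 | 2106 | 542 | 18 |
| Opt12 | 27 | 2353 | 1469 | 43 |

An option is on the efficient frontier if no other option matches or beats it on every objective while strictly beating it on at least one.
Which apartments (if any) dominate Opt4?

Opt2: walk score 91≥21, rent 1834≤2433, size 1170≥1126, commute 28≤45 — dominates Opt4.
Opt12: walk score 27≥21, rent 2353≤2433, size 1469≥1126, commute 43≤45 — dominates Opt4.
Others (Opt1, Opt3, Opt5, Opt6, Opt7, Opt8, Opt9, Opt10, Opt11) are each worse than Opt4 on at least one objective.

Opt2, Opt12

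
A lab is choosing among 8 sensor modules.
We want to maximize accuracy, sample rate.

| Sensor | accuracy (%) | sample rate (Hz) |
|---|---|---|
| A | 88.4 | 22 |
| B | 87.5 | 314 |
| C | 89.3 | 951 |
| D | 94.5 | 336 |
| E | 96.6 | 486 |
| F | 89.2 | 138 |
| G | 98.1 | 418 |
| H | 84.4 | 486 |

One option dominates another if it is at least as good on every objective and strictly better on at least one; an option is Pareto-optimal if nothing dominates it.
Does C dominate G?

C vs G: C is worse on accuracy (89.3 vs 98.1), so it does not dominate G.

No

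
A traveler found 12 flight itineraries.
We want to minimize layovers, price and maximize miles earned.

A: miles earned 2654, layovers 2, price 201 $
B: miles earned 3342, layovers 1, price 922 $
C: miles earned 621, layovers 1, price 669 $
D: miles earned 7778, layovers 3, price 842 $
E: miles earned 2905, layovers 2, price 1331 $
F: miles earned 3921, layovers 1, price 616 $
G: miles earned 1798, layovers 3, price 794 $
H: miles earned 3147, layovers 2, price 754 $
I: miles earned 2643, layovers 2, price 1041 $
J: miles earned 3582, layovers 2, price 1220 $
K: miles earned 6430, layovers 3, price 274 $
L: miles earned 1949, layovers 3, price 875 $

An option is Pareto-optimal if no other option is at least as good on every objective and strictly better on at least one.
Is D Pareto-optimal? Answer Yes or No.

A: worse on miles earned (2654 vs 7778).
B: worse on miles earned (3342 vs 7778).
C: worse on miles earned (621 vs 7778).
E: worse on miles earned (2905 vs 7778).
F: worse on miles earned (3921 vs 7778).
G: worse on miles earned (1798 vs 7778).
H: worse on miles earned (3147 vs 7778).
I: worse on miles earned (2643 vs 7778).
J: worse on miles earned (3582 vs 7778).
K: worse on miles earned (6430 vs 7778).
L: worse on miles earned (1949 vs 7778).
No option is at least as good as D on every objective and strictly better on one.

Yes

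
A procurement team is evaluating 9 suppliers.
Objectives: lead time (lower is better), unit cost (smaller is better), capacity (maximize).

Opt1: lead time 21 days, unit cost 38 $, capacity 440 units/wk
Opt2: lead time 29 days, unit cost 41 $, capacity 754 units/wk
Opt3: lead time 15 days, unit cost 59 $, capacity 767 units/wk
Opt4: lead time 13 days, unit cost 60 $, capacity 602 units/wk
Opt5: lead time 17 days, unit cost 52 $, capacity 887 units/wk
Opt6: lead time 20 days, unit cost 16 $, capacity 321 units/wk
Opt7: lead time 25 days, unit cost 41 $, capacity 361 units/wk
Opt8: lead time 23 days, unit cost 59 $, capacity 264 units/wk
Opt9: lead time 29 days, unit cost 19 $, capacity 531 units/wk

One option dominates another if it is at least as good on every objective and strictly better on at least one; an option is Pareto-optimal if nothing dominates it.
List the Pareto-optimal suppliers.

Opt1: not dominated.
Opt2: not dominated.
Opt3: not dominated.
Opt4: not dominated (best lead time).
Opt5: not dominated (best capacity).
Opt6: not dominated (best unit cost).
Opt7: dominated by Opt1 (lead time 21≤25, unit cost 38≤41, capacity 440≥361).
Opt8: dominated by Opt1 (lead time 21≤23, unit cost 38≤59, capacity 440≥264).
Opt9: not dominated.

Opt1, Opt2, Opt3, Opt4, Opt5, Opt6, Opt9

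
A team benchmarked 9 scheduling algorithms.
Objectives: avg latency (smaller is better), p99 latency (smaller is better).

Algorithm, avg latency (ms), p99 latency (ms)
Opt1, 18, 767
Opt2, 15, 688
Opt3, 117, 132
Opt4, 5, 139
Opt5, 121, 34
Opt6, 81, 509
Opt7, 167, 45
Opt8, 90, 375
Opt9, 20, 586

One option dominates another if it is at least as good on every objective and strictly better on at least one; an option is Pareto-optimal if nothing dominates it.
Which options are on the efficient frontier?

Opt3, Opt4, Opt5

Opt1: dominated by Opt2 (avg latency 15≤18, p99 latency 688≤767).
Opt2: dominated by Opt4 (avg latency 5≤15, p99 latency 139≤688).
Opt3: not dominated.
Opt4: not dominated (best avg latency).
Opt5: not dominated (best p99 latency).
Opt6: dominated by Opt4 (avg latency 5≤81, p99 latency 139≤509).
Opt7: dominated by Opt5 (avg latency 121≤167, p99 latency 34≤45).
Opt8: dominated by Opt4 (avg latency 5≤90, p99 latency 139≤375).
Opt9: dominated by Opt4 (avg latency 5≤20, p99 latency 139≤586).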